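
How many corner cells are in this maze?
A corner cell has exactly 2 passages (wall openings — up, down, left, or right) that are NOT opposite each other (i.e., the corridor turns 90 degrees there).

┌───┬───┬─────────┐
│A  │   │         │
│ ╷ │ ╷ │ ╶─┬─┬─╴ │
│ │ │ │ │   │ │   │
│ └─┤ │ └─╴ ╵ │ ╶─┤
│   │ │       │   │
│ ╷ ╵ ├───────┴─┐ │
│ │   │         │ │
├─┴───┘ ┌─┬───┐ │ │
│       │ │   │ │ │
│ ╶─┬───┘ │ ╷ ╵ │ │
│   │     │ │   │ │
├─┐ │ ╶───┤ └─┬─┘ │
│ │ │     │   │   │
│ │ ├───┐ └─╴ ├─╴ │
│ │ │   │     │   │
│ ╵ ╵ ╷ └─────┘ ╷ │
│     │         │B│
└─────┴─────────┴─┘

Counting corner cells (2 non-opposite passages):
Total corners: 42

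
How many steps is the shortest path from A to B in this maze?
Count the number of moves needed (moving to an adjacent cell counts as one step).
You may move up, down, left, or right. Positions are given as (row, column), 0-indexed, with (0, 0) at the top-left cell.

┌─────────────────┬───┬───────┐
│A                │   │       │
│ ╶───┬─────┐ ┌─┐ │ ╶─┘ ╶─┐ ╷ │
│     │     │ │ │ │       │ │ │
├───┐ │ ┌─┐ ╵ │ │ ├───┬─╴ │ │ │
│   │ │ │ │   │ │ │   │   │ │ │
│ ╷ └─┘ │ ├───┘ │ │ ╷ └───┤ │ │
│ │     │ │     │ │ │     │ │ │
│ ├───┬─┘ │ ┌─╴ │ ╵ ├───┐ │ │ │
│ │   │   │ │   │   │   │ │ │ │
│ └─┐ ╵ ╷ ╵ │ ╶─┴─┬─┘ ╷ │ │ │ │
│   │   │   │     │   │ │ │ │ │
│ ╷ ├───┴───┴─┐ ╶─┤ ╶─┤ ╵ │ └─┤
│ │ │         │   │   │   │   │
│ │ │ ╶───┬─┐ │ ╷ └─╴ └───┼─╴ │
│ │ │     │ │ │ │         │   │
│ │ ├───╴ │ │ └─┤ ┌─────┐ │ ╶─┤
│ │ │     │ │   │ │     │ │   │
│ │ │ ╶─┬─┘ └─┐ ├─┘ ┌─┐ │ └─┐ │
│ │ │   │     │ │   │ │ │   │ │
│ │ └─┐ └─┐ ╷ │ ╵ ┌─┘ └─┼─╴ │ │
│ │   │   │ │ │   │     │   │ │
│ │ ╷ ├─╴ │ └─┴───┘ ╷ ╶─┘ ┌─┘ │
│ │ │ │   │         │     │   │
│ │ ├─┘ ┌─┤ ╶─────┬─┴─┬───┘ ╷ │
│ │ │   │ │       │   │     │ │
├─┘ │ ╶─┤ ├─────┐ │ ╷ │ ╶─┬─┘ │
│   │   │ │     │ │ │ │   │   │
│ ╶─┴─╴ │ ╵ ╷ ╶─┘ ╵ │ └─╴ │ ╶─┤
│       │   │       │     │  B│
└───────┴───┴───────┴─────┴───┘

Using BFS to find shortest path:
Start: (0, 0), End: (14, 14)
Path found:
(0,0) → (0,1) → (0,2) → (0,3) → (0,4) → (0,5) → (0,6) → (0,7) → (0,8) → (1,8) → (2,8) → (3,8) → (4,8) → (4,9) → (3,9) → (2,9) → (2,10) → (3,10) → (3,11) → (3,12) → (4,12) → (5,12) → (6,12) → (6,11) → (5,11) → (4,11) → (4,10) → (5,10) → (5,9) → (6,9) → (6,10) → (7,10) → (7,11) → (7,12) → (8,12) → (9,12) → (9,13) → (10,13) → (10,12) → (11,12) → (11,11) → (11,10) → (10,10) → (10,9) → (11,9) → (11,8) → (11,7) → (11,6) → (11,5) → (12,5) → (12,6) → (12,7) → (12,8) → (13,8) → (14,8) → (14,9) → (13,9) → (12,9) → (12,10) → (13,10) → (14,10) → (14,11) → (14,12) → (13,12) → (13,11) → (12,11) → (12,12) → (12,13) → (11,13) → (11,14) → (12,14) → (13,14) → (13,13) → (14,13) → (14,14)
Number of steps: 74

Solution:

┌─────────────────┬───┬───────┐
│A → → → → → → → ↓│   │       │
│ ╶───┬─────┐ ┌─┐ │ ╶─┘ ╶─┐ ╷ │
│     │     │ │ │↓│       │ │ │
├───┐ │ ┌─┐ ╵ │ │ ├───┬─╴ │ │ │
│   │ │ │ │   │ │↓│↱ ↓│   │ │ │
│ ╷ └─┘ │ ├───┘ │ │ ╷ └───┤ │ │
│ │     │ │     │↓│↑│↳ → ↓│ │ │
│ ├───┬─┘ │ ┌─╴ │ ╵ ├───┐ │ │ │
│ │   │   │ │   │↳ ↑│↓ ↰│↓│ │ │
│ └─┐ ╵ ╷ ╵ │ ╶─┴─┬─┘ ╷ │ │ │ │
│   │   │   │     │↓ ↲│↑│↓│ │ │
│ ╷ ├───┴───┴─┐ ╶─┤ ╶─┤ ╵ │ └─┤
│ │ │         │   │↳ ↓│↑ ↲│   │
│ │ │ ╶───┬─┐ │ ╷ └─╴ └───┼─╴ │
│ │ │     │ │ │ │    ↳ → ↓│   │
│ │ ├───╴ │ │ └─┤ ┌─────┐ │ ╶─┤
│ │ │     │ │   │ │     │↓│   │
│ │ │ ╶─┬─┘ └─┐ ├─┘ ┌─┐ │ └─┐ │
│ │ │   │     │ │   │ │ │↳ ↓│ │
│ │ └─┐ └─┐ ╷ │ ╵ ┌─┘ └─┼─╴ │ │
│ │   │   │ │ │   │↓ ↰  │↓ ↲│ │
│ │ ╷ ├─╴ │ └─┴───┘ ╷ ╶─┘ ┌─┘ │
│ │ │ │   │↓ ← ← ← ↲│↑ ← ↲│↱ ↓│
│ │ ├─┘ ┌─┤ ╶─────┬─┴─┬───┘ ╷ │
│ │ │   │ │↳ → → ↓│↱ ↓│↱ → ↑│↓│
├─┘ │ ╶─┤ ├─────┐ │ ╷ │ ╶─┬─┘ │
│   │   │ │     │↓│↑│↓│↑ ↰│↓ ↲│
│ ╶─┴─╴ │ ╵ ╷ ╶─┘ ╵ │ └─╴ │ ╶─┤
│       │   │    ↳ ↑│↳ → ↑│↳ B│
└───────┴───┴───────┴─────┴───┘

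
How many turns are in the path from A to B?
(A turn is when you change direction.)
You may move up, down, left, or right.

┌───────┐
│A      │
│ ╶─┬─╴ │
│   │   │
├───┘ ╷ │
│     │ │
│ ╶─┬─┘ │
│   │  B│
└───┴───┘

Directions: right, right, right, down, down, down
Number of turns: 1

Solution:

┌───────┐
│A → → ↓│
│ ╶─┬─╴ │
│   │  ↓│
├───┘ ╷ │
│     │↓│
│ ╶─┬─┘ │
│   │  B│
└───┴───┘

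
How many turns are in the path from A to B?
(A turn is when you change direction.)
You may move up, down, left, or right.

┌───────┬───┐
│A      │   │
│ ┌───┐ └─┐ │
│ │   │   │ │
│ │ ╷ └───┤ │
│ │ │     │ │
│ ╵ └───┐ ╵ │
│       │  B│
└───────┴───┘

Directions: down, down, down, right, up, up, right, down, right, right, down, right
Number of turns: 7

Solution:

┌───────┬───┐
│A      │   │
│ ┌───┐ └─┐ │
│↓│↱ ↓│   │ │
│ │ ╷ └───┤ │
│↓│↑│↳ → ↓│ │
│ ╵ └───┐ ╵ │
│↳ ↑    │↳ B│
└───────┴───┘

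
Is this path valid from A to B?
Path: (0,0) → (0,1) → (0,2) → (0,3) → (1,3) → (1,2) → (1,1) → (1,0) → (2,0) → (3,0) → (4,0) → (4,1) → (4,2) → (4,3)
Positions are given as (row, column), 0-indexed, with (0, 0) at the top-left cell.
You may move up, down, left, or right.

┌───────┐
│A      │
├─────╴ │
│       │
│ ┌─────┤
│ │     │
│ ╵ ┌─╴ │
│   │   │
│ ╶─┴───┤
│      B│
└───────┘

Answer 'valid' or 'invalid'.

Checking path validity:
Result: All consecutive moves are passable.

valid

Correct solution:

┌───────┐
│A → → ↓│
├─────╴ │
│↓ ← ← ↲│
│ ┌─────┤
│↓│     │
│ ╵ ┌─╴ │
│↓  │   │
│ ╶─┴───┤
│↳ → → B│
└───────┘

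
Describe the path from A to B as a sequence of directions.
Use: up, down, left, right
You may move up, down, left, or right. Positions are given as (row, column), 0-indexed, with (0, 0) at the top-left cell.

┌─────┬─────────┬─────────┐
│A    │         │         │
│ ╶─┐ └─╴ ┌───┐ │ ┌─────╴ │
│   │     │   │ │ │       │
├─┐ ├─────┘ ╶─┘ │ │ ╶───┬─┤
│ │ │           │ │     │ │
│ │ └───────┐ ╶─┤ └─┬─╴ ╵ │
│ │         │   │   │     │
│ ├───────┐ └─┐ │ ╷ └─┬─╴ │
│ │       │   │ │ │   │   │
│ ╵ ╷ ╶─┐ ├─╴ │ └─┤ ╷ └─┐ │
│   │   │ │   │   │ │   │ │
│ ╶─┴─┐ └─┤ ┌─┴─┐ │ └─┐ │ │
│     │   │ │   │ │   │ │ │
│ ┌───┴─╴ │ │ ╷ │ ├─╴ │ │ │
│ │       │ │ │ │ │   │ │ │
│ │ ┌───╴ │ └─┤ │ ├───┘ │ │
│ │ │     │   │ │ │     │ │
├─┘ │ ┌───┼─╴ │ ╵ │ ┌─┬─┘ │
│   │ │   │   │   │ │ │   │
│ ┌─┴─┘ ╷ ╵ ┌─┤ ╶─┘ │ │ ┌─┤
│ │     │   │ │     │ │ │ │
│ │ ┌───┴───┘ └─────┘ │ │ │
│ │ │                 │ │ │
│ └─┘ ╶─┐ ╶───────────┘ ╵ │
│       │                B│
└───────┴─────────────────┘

Finding the path and converting it to directions:
Path through cells: (0,0) → (0,1) → (0,2) → (1,2) → (1,3) → (1,4) → (0,4) → (0,5) → (0,6) → (0,7) → (1,7) → (2,7) → (2,6) → (3,6) → (3,7) → (4,7) → (5,7) → (5,8) → (6,8) → (7,8) → (8,8) → (9,8) → (9,7) → (10,7) → (10,8) → (10,9) → (9,9) → (8,9) → (8,10) → (8,11) → (7,11) → (6,11) → (5,11) → (5,10) → (4,10) → (4,9) → (3,9) → (3,8) → (2,8) → (1,8) → (0,8) → (0,9) → (0,10) → (0,11) → (0,12) → (1,12) → (1,11) → (1,10) → (1,9) → (2,9) → (2,10) → (2,11) → (3,11) → (3,12) → (4,12) → (5,12) → (6,12) → (7,12) → (8,12) → (9,12) → (9,11) → (10,11) → (11,11) → (12,11) → (12,12)
Directions: right, right, down, right, right, up, right, right, right, down, down, left, down, right, down, down, right, down, down, down, down, left, down, right, right, up, up, right, right, up, up, up, left, up, left, up, left, up, up, up, right, right, right, right, down, left, left, left, down, right, right, down, right, down, down, down, down, down, down, left, down, down, down, right

Solution:

┌─────┬─────────┬─────────┐
│A → ↓│  ↱ → → ↓│↱ → → → ↓│
│ ╶─┐ └─╴ ┌───┐ │ ┌─────╴ │
│   │↳ → ↑│   │↓│↑│↓ ← ← ↲│
├─┐ ├─────┘ ╶─┘ │ │ ╶───┬─┤
│ │ │        ↓ ↲│↑│↳ → ↓│ │
│ │ └───────┐ ╶─┤ └─┬─╴ ╵ │
│ │         │↳ ↓│↑ ↰│  ↳ ↓│
│ ├───────┐ └─┐ │ ╷ └─┬─╴ │
│ │       │   │↓│ │↑ ↰│  ↓│
│ ╵ ╷ ╶─┐ ├─╴ │ └─┤ ╷ └─┐ │
│   │   │ │   │↳ ↓│ │↑ ↰│↓│
│ ╶─┴─┐ └─┤ ┌─┴─┐ │ └─┐ │ │
│     │   │ │   │↓│   │↑│↓│
│ ┌───┴─╴ │ │ ╷ │ ├─╴ │ │ │
│ │       │ │ │ │↓│   │↑│↓│
│ │ ┌───╴ │ └─┤ │ ├───┘ │ │
│ │ │     │   │ │↓│↱ → ↑│↓│
├─┘ │ ┌───┼─╴ │ ╵ │ ┌─┬─┘ │
│   │ │   │   │↓ ↲│↑│ │↓ ↲│
│ ┌─┴─┘ ╷ ╵ ┌─┤ ╶─┘ │ │ ┌─┤
│ │     │   │ │↳ → ↑│ │↓│ │
│ │ ┌───┴───┘ └─────┘ │ │ │
│ │ │                 │↓│ │
│ └─┘ ╶─┐ ╶───────────┘ ╵ │
│       │              ↳ B│
└───────┴─────────────────┘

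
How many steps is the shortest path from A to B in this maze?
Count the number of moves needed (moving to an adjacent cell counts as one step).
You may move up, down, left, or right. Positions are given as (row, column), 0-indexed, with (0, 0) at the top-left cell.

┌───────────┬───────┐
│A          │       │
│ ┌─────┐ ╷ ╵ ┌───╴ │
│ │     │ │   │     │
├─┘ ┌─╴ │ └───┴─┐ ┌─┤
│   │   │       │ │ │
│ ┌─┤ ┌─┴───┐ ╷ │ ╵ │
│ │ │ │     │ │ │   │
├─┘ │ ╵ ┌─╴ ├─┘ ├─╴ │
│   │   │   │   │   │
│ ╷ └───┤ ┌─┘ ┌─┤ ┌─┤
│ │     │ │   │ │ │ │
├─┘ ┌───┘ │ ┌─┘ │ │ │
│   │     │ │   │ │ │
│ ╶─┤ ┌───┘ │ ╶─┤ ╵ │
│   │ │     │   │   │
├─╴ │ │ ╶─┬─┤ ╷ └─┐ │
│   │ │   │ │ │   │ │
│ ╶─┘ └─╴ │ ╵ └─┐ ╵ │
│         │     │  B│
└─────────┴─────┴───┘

Using BFS to find shortest path:
Start: (0, 0), End: (9, 9)
Path found:
(0,0) → (0,1) → (0,2) → (0,3) → (0,4) → (0,5) → (1,5) → (1,6) → (0,6) → (0,7) → (0,8) → (0,9) → (1,9) → (1,8) → (2,8) → (3,8) → (3,9) → (4,9) → (4,8) → (5,8) → (6,8) → (7,8) → (7,9) → (8,9) → (9,9)
Number of steps: 24

Solution:

┌───────────┬───────┐
│A → → → → ↓│↱ → → ↓│
│ ┌─────┐ ╷ ╵ ┌───╴ │
│ │     │ │↳ ↑│  ↓ ↲│
├─┘ ┌─╴ │ └───┴─┐ ┌─┤
│   │   │       │↓│ │
│ ┌─┤ ┌─┴───┐ ╷ │ ╵ │
│ │ │ │     │ │ │↳ ↓│
├─┘ │ ╵ ┌─╴ ├─┘ ├─╴ │
│   │   │   │   │↓ ↲│
│ ╷ └───┤ ┌─┘ ┌─┤ ┌─┤
│ │     │ │   │ │↓│ │
├─┘ ┌───┘ │ ┌─┘ │ │ │
│   │     │ │   │↓│ │
│ ╶─┤ ┌───┘ │ ╶─┤ ╵ │
│   │ │     │   │↳ ↓│
├─╴ │ │ ╶─┬─┤ ╷ └─┐ │
│   │ │   │ │ │   │↓│
│ ╶─┘ └─╴ │ ╵ └─┐ ╵ │
│         │     │  B│
└─────────┴─────┴───┘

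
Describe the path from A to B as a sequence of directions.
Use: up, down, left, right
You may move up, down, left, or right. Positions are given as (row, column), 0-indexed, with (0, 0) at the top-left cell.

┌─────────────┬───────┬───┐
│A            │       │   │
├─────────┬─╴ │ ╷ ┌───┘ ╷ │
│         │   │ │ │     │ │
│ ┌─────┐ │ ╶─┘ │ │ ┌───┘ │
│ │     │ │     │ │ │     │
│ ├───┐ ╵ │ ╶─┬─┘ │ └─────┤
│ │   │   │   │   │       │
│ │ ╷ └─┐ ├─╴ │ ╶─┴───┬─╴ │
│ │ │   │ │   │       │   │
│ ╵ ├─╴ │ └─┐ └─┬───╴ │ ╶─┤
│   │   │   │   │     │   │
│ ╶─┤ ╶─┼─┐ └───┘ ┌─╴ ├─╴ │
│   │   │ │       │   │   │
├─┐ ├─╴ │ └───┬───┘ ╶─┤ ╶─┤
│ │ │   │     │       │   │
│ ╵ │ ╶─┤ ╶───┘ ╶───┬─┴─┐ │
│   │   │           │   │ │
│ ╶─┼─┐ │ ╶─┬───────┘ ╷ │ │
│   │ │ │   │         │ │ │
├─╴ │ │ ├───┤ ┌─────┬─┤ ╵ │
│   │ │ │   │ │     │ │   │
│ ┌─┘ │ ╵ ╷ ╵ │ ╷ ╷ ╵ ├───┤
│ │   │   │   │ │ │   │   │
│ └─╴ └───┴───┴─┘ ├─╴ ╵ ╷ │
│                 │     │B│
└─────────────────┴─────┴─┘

Finding the path and converting it to directions:
Path through cells: (0,0) → (0,1) → (0,2) → (0,3) → (0,4) → (0,5) → (0,6) → (1,6) → (1,5) → (2,5) → (2,6) → (2,7) → (1,7) → (0,7) → (0,8) → (1,8) → (2,8) → (3,8) → (3,7) → (4,7) → (4,8) → (4,9) → (4,10) → (5,10) → (5,9) → (5,8) → (6,8) → (6,7) → (6,6) → (6,5) → (5,5) → (5,4) → (4,4) → (3,4) → (2,4) → (1,4) → (1,3) → (1,2) → (1,1) → (1,0) → (2,0) → (3,0) → (4,0) → (5,0) → (6,0) → (6,1) → (7,1) → (8,1) → (8,0) → (9,0) → (9,1) → (10,1) → (10,0) → (11,0) → (12,0) → (12,1) → (12,2) → (12,3) → (12,4) → (12,5) → (12,6) → (12,7) → (12,8) → (11,8) → (10,8) → (10,9) → (11,9) → (11,10) → (12,10) → (12,11) → (11,11) → (11,12) → (12,12)
Directions: right, right, right, right, right, right, down, left, down, right, right, up, up, right, down, down, down, left, down, right, right, right, down, left, left, down, left, left, left, up, left, up, up, up, up, left, left, left, left, down, down, down, down, down, right, down, down, left, down, right, down, left, down, down, right, right, right, right, right, right, right, right, up, up, right, down, right, down, right, up, right, down

Solution:

┌─────────────┬───────┬───┐
│A → → → → → ↓│↱ ↓    │   │
├─────────┬─╴ │ ╷ ┌───┘ ╷ │
│↓ ← ← ← ↰│↓ ↲│↑│↓│     │ │
│ ┌─────┐ │ ╶─┘ │ │ ┌───┘ │
│↓│     │↑│↳ → ↑│↓│ │     │
│ ├───┐ ╵ │ ╶─┬─┘ │ └─────┤
│↓│   │  ↑│   │↓ ↲│       │
│ │ ╷ └─┐ ├─╴ │ ╶─┴───┬─╴ │
│↓│ │   │↑│   │↳ → → ↓│   │
│ ╵ ├─╴ │ └─┐ └─┬───╴ │ ╶─┤
│↓  │   │↑ ↰│   │↓ ← ↲│   │
│ ╶─┤ ╶─┼─┐ └───┘ ┌─╴ ├─╴ │
│↳ ↓│   │ │↑ ← ← ↲│   │   │
├─┐ ├─╴ │ └───┬───┘ ╶─┤ ╶─┤
│ │↓│   │     │       │   │
│ ╵ │ ╶─┤ ╶───┘ ╶───┬─┴─┐ │
│↓ ↲│   │           │   │ │
│ ╶─┼─┐ │ ╶─┬───────┘ ╷ │ │
│↳ ↓│ │ │   │         │ │ │
├─╴ │ │ ├───┤ ┌─────┬─┤ ╵ │
│↓ ↲│ │ │   │ │  ↱ ↓│ │   │
│ ┌─┘ │ ╵ ╷ ╵ │ ╷ ╷ ╵ ├───┤
│↓│   │   │   │ │↑│↳ ↓│↱ ↓│
│ └─╴ └───┴───┴─┘ ├─╴ ╵ ╷ │
│↳ → → → → → → → ↑│  ↳ ↑│B│
└─────────────────┴─────┴─┘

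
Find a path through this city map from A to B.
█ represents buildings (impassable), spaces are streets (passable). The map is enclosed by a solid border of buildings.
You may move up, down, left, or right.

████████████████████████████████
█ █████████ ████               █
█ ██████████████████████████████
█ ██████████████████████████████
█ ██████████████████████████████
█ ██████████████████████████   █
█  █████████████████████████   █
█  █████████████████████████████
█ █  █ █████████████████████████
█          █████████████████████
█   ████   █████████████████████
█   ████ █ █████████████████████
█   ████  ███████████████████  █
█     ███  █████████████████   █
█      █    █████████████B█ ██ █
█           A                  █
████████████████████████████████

Finding the shortest path from A to B:
Movement: cardinal only
Path length: 14 steps
Directions: right → right → right → right → right → right → right → right → right → right → right → right → right → up

Solution:

████████████████████████████████
█ █████████ ████               █
█ ██████████████████████████████
█ ██████████████████████████████
█ ██████████████████████████████
█ ██████████████████████████   █
█  █████████████████████████   █
█  █████████████████████████████
█ █  █ █████████████████████████
█          █████████████████████
█   ████   █████████████████████
█   ████ █ █████████████████████
█   ████  ███████████████████  █
█     ███  █████████████████   █
█      █    █████████████B█ ██ █
█           A→→→→→→→→→→→→↑     █
████████████████████████████████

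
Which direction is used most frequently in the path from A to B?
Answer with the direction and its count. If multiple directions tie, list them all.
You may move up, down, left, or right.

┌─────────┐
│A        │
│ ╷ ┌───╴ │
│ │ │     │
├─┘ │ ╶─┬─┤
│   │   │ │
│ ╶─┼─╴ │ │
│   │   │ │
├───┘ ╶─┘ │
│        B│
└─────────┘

Directions: right, right, right, right, down, left, left, down, right, down, left, down, right, right
Counts: {'right': 7, 'down': 4, 'left': 3}
Most common: right (7 times)

Solution:

┌─────────┐
│A → → → ↓│
│ ╷ ┌───╴ │
│ │ │↓ ← ↲│
├─┘ │ ╶─┬─┤
│   │↳ ↓│ │
│ ╶─┼─╴ │ │
│   │↓ ↲│ │
├───┘ ╶─┘ │
│    ↳ → B│
└─────────┘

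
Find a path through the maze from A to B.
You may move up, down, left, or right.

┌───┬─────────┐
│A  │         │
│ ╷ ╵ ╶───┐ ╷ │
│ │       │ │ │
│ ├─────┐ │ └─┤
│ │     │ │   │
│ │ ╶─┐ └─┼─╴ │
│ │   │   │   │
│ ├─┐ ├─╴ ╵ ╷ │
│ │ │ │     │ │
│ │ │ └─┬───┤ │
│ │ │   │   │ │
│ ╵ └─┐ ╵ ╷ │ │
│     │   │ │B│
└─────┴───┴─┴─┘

Finding the shortest path through the maze:
Path length: 14 steps
Directions: right → down → right → up → right → right → right → down → down → right → down → down → down → down

Solution:

┌───┬─────────┐
│A ↓│↱ → → ↓  │
│ ╷ ╵ ╶───┐ ╷ │
│ │↳ ↑    │↓│ │
│ ├─────┐ │ └─┤
│ │     │ │↳ ↓│
│ │ ╶─┐ └─┼─╴ │
│ │   │   │  ↓│
│ ├─┐ ├─╴ ╵ ╷ │
│ │ │ │     │↓│
│ │ │ └─┬───┤ │
│ │ │   │   │↓│
│ ╵ └─┐ ╵ ╷ │ │
│     │   │ │B│
└─────┴───┴─┴─┘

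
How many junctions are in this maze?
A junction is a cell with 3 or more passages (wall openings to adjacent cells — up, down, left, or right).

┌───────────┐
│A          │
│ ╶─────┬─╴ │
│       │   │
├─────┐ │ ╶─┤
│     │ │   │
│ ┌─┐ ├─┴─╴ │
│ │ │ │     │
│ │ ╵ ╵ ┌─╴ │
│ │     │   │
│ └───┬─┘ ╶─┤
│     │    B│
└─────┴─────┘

Checking each cell for number of passages:

Junctions found (3+ passages):
  (3, 5): 3 passages
  (4, 2): 3 passages
  (5, 4): 3 passages
Total junctions: 3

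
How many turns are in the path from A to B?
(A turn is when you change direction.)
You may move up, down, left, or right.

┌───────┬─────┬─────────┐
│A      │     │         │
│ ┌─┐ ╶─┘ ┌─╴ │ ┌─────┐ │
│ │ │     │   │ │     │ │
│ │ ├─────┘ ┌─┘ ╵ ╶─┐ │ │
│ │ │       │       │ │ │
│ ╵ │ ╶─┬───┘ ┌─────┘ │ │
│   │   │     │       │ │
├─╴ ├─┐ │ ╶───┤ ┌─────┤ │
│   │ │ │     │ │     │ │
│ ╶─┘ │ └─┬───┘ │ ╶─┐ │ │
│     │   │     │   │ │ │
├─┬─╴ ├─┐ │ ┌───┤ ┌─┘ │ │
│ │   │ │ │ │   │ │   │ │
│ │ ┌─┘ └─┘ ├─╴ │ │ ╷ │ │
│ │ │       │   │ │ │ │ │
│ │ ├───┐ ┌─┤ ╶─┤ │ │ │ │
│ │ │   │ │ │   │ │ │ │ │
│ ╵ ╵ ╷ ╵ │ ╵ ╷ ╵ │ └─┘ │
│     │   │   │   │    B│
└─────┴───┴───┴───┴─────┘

Directions: down, down, down, right, down, left, down, right, right, down, left, down, down, down, right, up, right, down, right, up, up, right, up, up, right, right, up, up, right, right, right, up, up, left, left, down, left, up, up, right, right, right, right, down, down, down, down, down, down, down, down, down
Number of turns: 26

Solution:

┌───────┬─────┬─────────┐
│A      │     │↱ → → → ↓│
│ ┌─┐ ╶─┘ ┌─╴ │ ┌─────┐ │
│↓│ │     │   │↑│↓ ← ↰│↓│
│ │ ├─────┘ ┌─┘ ╵ ╶─┐ │ │
│↓│ │       │  ↑ ↲  │↑│↓│
│ ╵ │ ╶─┬───┘ ┌─────┘ │ │
│↳ ↓│   │     │↱ → → ↑│↓│
├─╴ ├─┐ │ ╶───┤ ┌─────┤ │
│↓ ↲│ │ │     │↑│     │↓│
│ ╶─┘ │ └─┬───┘ │ ╶─┐ │ │
│↳ → ↓│   │↱ → ↑│   │ │↓│
├─┬─╴ ├─┐ │ ┌───┤ ┌─┘ │ │
│ │↓ ↲│ │ │↑│   │ │   │↓│
│ │ ┌─┘ └─┘ ├─╴ │ │ ╷ │ │
│ │↓│    ↱ ↑│   │ │ │ │↓│
│ │ ├───┐ ┌─┤ ╶─┤ │ │ │ │
│ │↓│↱ ↓│↑│ │   │ │ │ │↓│
│ ╵ ╵ ╷ ╵ │ ╵ ╷ ╵ │ └─┘ │
│  ↳ ↑│↳ ↑│   │   │    B│
└─────┴───┴───┴───┴─────┘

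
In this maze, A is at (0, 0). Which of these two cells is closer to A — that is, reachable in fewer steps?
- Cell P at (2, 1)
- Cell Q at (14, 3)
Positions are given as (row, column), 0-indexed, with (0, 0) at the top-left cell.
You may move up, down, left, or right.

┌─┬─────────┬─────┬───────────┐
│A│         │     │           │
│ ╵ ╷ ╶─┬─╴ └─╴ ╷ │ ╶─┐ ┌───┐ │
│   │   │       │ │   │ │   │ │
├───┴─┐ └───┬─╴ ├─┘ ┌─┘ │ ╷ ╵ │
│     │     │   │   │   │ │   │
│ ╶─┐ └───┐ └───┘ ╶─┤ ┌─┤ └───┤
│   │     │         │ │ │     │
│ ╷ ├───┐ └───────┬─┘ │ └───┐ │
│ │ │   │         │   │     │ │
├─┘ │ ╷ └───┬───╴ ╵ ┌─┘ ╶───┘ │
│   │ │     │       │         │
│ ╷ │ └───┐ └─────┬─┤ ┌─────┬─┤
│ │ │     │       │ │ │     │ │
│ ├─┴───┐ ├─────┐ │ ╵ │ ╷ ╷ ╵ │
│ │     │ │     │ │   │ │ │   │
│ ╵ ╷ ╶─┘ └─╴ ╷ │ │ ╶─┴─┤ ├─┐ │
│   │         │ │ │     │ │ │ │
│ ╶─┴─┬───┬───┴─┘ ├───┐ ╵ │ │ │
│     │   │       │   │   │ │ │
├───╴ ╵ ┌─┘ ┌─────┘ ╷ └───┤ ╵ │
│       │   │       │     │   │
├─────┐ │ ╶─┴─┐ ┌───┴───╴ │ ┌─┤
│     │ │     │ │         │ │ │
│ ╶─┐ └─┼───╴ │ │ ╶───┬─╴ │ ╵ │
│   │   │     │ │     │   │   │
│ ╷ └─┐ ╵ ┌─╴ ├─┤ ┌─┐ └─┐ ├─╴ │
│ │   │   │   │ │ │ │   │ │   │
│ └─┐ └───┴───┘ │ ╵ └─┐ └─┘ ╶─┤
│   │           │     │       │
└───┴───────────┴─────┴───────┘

Shortest path A → P at (2, 1): 37 steps
Shortest path A → Q at (14, 3): 93 steps

P is closer (37 steps vs 93 steps).

Path to P:

┌─┬─────────┬─────┬───────────┐
│A│↱ ↓      │     │↱ → ↓      │
│ ╵ ╷ ╶─┬─╴ └─╴ ╷ │ ╶─┐ ┌───┐ │
│↳ ↑│↳ ↓│       │ │↑  │↓│   │ │
├───┴─┐ └───┬─╴ ├─┘ ┌─┘ │ ╷ ╵ │
│  P ↰│↳ → ↓│   │↱ ↑│↓ ↲│ │   │
│ ╶─┐ └───┐ └───┘ ╶─┤ ┌─┤ └───┤
│   │↑ ← ↰│↳ → → ↑  │↓│ │     │
│ ╷ ├───┐ └───────┬─┘ │ └───┐ │
│ │ │   │↑ ← ← ← ↰│↓ ↲│     │ │
├─┘ │ ╷ └───┬───╴ ╵ ┌─┘ ╶───┘ │
│   │ │     │    ↑ ↲│         │
│ ╷ │ └───┐ └─────┬─┤ ┌─────┬─┤
│ │ │     │       │ │ │     │ │
│ ├─┴───┐ ├─────┐ │ ╵ │ ╷ ╷ ╵ │
│ │     │ │     │ │   │ │ │   │
│ ╵ ╷ ╶─┘ └─╴ ╷ │ │ ╶─┴─┤ ├─┐ │
│   │         │ │ │     │ │ │ │
│ ╶─┴─┬───┬───┴─┘ ├───┐ ╵ │ │ │
│     │   │       │   │   │ │ │
├───╴ ╵ ┌─┘ ┌─────┘ ╷ └───┤ ╵ │
│       │   │       │     │   │
├─────┐ │ ╶─┴─┐ ┌───┴───╴ │ ┌─┤
│     │ │     │ │         │ │ │
│ ╶─┐ └─┼───╴ │ │ ╶───┬─╴ │ ╵ │
│   │   │     │ │     │   │   │
│ ╷ └─┐ ╵ ┌─╴ ├─┤ ┌─┐ └─┐ ├─╴ │
│ │   │   │   │ │ │ │   │ │   │
│ └─┐ └───┴───┘ │ ╵ └─┐ └─┘ ╶─┤
│   │           │     │       │
└───┴───────────┴─────┴───────┘

Path to Q:

┌─┬─────────┬─────┬───────────┐
│A│↱ ↓      │     │↱ → ↓      │
│ ╵ ╷ ╶─┬─╴ └─╴ ╷ │ ╶─┐ ┌───┐ │
│↳ ↑│↳ ↓│       │ │↑  │↓│   │ │
├───┴─┐ └───┬─╴ ├─┘ ┌─┘ │ ╷ ╵ │
│↓ ← ↰│↳ → ↓│   │↱ ↑│↓ ↲│ │   │
│ ╶─┐ └───┐ └───┘ ╶─┤ ┌─┤ └───┤
│↳ ↓│↑ ← ↰│↳ → → ↑  │↓│ │     │
│ ╷ ├───┐ └───────┬─┘ │ └───┐ │
│ │↓│↱ ↓│↑ ← ← ← ↰│↓ ↲│     │ │
├─┘ │ ╷ └───┬───╴ ╵ ┌─┘ ╶───┘ │
│↓ ↲│↑│↳ → ↓│    ↑ ↲│         │
│ ╷ │ └───┐ └─────┬─┤ ┌─────┬─┤
│↓│ │↑ ← ↰│↳ → → ↓│ │ │     │ │
│ ├─┴───┐ ├─────┐ │ ╵ │ ╷ ╷ ╵ │
│↓│↱ ↓  │↑│     │↓│   │ │ │   │
│ ╵ ╷ ╶─┘ └─╴ ╷ │ │ ╶─┴─┤ ├─┐ │
│↳ ↑│↳ → ↑    │ │↓│     │ │ │ │
│ ╶─┴─┬───┬───┴─┘ ├───┐ ╵ │ │ │
│     │   │↓ ← ← ↲│   │   │ │ │
├───╴ ╵ ┌─┘ ┌─────┘ ╷ └───┤ ╵ │
│       │↓ ↲│       │     │   │
├─────┐ │ ╶─┴─┐ ┌───┴───╴ │ ┌─┤
│↓ ← ↰│ │↳ → ↓│ │         │ │ │
│ ╶─┐ └─┼───╴ │ │ ╶───┬─╴ │ ╵ │
│↳ ↓│↑ ↰│↓ ← ↲│ │     │   │   │
│ ╷ └─┐ ╵ ┌─╴ ├─┤ ┌─┐ └─┐ ├─╴ │
│ │↳ ↓│↑ ↲│   │ │ │ │   │ │   │
│ └─┐ └───┴───┘ │ ╵ └─┐ └─┘ ╶─┤
│   │↳ Q        │     │       │
└───┴───────────┴─────┴───────┘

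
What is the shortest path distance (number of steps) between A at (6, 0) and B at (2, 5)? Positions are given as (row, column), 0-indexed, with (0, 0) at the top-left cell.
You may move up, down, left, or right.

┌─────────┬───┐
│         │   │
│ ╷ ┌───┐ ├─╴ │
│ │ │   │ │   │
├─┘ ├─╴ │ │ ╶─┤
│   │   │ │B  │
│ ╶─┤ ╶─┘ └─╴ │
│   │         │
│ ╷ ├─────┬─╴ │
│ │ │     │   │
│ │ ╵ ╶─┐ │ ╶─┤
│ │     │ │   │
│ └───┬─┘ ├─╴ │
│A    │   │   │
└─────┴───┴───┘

Finding path from (6, 0) to (2, 5):
Path: (6,0) → (5,0) → (4,0) → (3,0) → (2,0) → (2,1) → (1,1) → (0,1) → (0,2) → (0,3) → (0,4) → (1,4) → (2,4) → (3,4) → (3,5) → (3,6) → (2,6) → (2,5)
Distance: 17 steps

Solution:

┌─────────┬───┐
│  ↱ → → ↓│   │
│ ╷ ┌───┐ ├─╴ │
│ │↑│   │↓│   │
├─┘ ├─╴ │ │ ╶─┤
│↱ ↑│   │↓│B ↰│
│ ╶─┤ ╶─┘ └─╴ │
│↑  │    ↳ → ↑│
│ ╷ ├─────┬─╴ │
│↑│ │     │   │
│ │ ╵ ╶─┐ │ ╶─┤
│↑│     │ │   │
│ └───┬─┘ ├─╴ │
│A    │   │   │
└─────┴───┴───┘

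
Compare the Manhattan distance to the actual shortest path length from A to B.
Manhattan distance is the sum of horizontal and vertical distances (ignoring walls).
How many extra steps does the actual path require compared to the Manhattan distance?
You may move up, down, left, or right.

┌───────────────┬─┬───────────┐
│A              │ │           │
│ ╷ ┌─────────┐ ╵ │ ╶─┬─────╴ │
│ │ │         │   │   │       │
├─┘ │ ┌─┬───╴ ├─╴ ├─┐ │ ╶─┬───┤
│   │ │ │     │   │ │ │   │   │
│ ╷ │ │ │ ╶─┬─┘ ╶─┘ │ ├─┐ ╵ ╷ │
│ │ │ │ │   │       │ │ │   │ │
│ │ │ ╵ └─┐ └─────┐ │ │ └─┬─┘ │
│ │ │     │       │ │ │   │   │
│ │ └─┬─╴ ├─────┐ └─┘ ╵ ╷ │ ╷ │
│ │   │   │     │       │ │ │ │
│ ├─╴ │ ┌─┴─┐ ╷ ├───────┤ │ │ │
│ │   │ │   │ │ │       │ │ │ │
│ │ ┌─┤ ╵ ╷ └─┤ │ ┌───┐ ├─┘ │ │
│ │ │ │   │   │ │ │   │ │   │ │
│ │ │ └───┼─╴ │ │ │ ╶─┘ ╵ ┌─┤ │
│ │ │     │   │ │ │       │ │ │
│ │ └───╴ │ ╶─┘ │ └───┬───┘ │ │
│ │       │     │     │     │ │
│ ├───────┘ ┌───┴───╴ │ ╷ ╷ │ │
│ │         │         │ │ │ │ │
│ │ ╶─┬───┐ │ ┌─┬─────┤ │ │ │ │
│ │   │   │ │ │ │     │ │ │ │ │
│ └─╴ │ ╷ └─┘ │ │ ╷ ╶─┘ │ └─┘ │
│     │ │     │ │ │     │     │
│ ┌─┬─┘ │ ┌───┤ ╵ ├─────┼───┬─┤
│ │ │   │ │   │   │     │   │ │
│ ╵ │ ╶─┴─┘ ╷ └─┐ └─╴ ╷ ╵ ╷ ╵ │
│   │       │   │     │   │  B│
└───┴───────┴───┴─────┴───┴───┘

Manhattan distance: |14 - 0| + |14 - 0| = 28
Actual path length: 114
Extra steps: 114 - 28 = 86

Solution:

┌───────────────┬─┬───────────┐
│A ↓            │ │↱ → → → → ↓│
│ ╷ ┌─────────┐ ╵ │ ╶─┬─────╴ │
│ │↓│↱ → → → ↓│   │↑ ↰│↓ ← ← ↲│
├─┘ │ ┌─┬───╴ ├─╴ ├─┐ │ ╶─┬───┤
│↓ ↲│↑│ │↓ ← ↲│   │ │↑│↳ ↓│↱ ↓│
│ ╷ │ │ │ ╶─┬─┘ ╶─┘ │ ├─┐ ╵ ╷ │
│↓│ │↑│ │↳ ↓│       │↑│ │↳ ↑│↓│
│ │ │ ╵ └─┐ └─────┐ │ │ └─┬─┘ │
│↓│ │↑ ← ↰│↳ → → ↓│ │↑│   │  ↓│
│ │ └─┬─╴ ├─────┐ └─┘ ╵ ╷ │ ╷ │
│↓│   │↱ ↑│     │↳ → ↑  │ │ │↓│
│ ├─╴ │ ┌─┴─┐ ╷ ├───────┤ │ │ │
│↓│   │↑│↓ ↰│ │ │       │ │ │↓│
│ │ ┌─┤ ╵ ╷ └─┤ │ ┌───┐ ├─┘ │ │
│↓│ │ │↑ ↲│↑ ↰│ │ │   │ │   │↓│
│ │ │ └───┼─╴ │ │ │ ╶─┘ ╵ ┌─┤ │
│↓│ │     │↱ ↑│ │ │       │ │↓│
│ │ └───╴ │ ╶─┘ │ └───┬───┘ │ │
│↓│       │↑    │     │↓ ↰  │↓│
│ ├───────┘ ┌───┴───╴ │ ╷ ╷ │ │
│↓│↱ → → → ↑│         │↓│↑│ │↓│
│ │ ╶─┬───┐ │ ┌─┬─────┤ │ │ │ │
│↓│↑ ↰│   │ │ │ │↓ ↰  │↓│↑│ │↓│
│ └─╴ │ ╷ └─┘ │ │ ╷ ╶─┘ │ └─┘ │
│↳ → ↑│ │     │ │↓│↑ ← ↲│↑ ← ↲│
│ ┌─┬─┘ │ ┌───┤ ╵ ├─────┼───┬─┤
│ │ │   │ │   │  ↓│  ↱ ↓│↱ ↓│ │
│ ╵ │ ╶─┴─┘ ╷ └─┐ └─╴ ╷ ╵ ╷ ╵ │
│   │       │   │↳ → ↑│↳ ↑│↳ B│
└───┴───────┴───┴─────┴───┴───┘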